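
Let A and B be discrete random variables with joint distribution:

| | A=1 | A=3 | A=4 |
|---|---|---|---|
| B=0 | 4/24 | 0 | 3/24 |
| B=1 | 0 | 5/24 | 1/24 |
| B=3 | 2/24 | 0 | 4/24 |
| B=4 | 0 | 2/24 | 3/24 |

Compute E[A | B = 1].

P(B = 1) = 1/4.
Summing A·P(A=x,B=y) over the conditioning event gives 19/24.
E[A | B = 1] = (19/24) / (1/4) = 19/6.

19/6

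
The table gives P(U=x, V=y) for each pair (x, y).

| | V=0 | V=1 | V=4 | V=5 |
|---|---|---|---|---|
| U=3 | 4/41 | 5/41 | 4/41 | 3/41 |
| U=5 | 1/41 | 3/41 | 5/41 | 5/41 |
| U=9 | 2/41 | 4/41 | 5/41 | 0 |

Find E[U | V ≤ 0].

5

P(V ≤ 0) = 7/41.
Σ U·P over the event = 3·(4/41) + 5·(1/41) + 9·(2/41) = 35/41.
E[U | V ≤ 0] = (35/41) / (7/41) = 5.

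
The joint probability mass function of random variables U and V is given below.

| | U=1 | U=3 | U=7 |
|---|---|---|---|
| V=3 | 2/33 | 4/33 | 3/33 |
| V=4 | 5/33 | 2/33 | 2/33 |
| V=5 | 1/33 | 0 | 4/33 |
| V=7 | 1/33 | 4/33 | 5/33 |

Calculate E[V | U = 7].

36/7

P(U = 7) = 14/33.
Σ V·P over the event = 3·(3/33) + 4·(2/33) + 5·(4/33) + 7·(5/33) = 24/11.
E[V | U = 7] = (24/11) / (14/33) = 36/7.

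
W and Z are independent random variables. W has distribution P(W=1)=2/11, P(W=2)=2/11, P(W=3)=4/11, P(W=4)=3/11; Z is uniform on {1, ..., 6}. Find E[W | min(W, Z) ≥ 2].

28/9

P(min(W, Z) ≥ 2) = 15/22.
Summing W·P(x,y) over outcomes with min(W, Z) ≥ 2 gives 70/33.
E[W | min(W, Z) ≥ 2] = (70/33) / (15/22) = 28/9.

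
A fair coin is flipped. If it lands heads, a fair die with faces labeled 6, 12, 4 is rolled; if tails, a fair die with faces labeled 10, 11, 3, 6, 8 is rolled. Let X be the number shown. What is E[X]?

E[X | heads] = (6+12+4)/3 = 22/3.
E[X | tails] = (10+11+3+6+8)/5 = 38/5.
E[X] = (1/2)·(22/3) + (1/2)·(38/5) = 112/15.

112/15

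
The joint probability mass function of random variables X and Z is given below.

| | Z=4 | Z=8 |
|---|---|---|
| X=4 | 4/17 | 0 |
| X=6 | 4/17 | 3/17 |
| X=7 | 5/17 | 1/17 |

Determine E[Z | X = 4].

4

P(X = 4) = 4/17.
Σ Z·P over the event = 4·(4/17) = 16/17.
E[Z | X = 4] = (16/17) / (4/17) = 4.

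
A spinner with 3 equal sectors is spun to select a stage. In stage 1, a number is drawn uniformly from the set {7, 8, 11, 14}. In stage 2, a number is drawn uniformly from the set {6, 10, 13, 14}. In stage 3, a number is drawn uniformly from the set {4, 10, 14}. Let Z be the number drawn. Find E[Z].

E[Z | stage 1] = (7+8+11+14)/4 = 10.
E[Z | stage 2] = (6+10+13+14)/4 = 43/4.
E[Z | stage 3] = (4+10+14)/3 = 28/3.
E[Z] = (1/3)·(10) + (1/3)·(43/4) + (1/3)·(28/3) = 361/36.

361/36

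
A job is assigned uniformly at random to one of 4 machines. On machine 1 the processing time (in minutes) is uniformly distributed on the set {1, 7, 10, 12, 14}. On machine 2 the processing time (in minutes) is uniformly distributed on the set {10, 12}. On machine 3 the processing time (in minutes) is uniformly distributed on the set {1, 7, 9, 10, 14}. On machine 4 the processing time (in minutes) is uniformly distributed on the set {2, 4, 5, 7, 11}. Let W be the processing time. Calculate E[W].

E[W | machine 1] = (1+7+10+12+14)/5 = 44/5.
E[W | machine 2] = (10+12)/2 = 11.
E[W | machine 3] = (1+7+9+10+14)/5 = 41/5.
E[W | machine 4] = (2+4+5+7+11)/5 = 29/5.
By the law of total expectation,
E[W] = (1/4)·(44/5) + (1/4)·(11) + (1/4)·(41/5) + (1/4)·(29/5) = 169/20.

169/20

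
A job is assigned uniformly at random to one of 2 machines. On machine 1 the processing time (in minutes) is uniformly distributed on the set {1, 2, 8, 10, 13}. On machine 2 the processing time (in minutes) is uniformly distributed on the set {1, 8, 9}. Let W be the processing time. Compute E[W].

E[W | machine 1] = (1+2+8+10+13)/5 = 34/5.
E[W | machine 2] = (1+8+9)/3 = 6.
By the law of total expectation,
E[W] = (1/2)·(34/5) + (1/2)·(6) = 32/5.

32/5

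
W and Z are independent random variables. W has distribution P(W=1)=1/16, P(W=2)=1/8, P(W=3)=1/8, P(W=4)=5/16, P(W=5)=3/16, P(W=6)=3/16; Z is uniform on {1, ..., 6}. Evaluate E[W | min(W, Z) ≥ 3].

59/13

P(min(W, Z) ≥ 3) = 13/24.
Summing W·P(x,y) over outcomes with min(W, Z) ≥ 3 gives 59/24.
E[W | min(W, Z) ≥ 3] = (59/24) / (13/24) = 59/13.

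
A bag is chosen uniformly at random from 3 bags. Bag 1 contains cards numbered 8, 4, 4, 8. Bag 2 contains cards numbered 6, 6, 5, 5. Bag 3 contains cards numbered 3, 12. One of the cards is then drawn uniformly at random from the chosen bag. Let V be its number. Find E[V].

E[V | bag 1] = (8+4+4+8)/4 = 6.
E[V | bag 2] = (6+6+5+5)/4 = 11/2.
E[V | bag 3] = (3+12)/2 = 15/2.
E[V] = (1/3)·(6) + (1/3)·(11/2) + (1/3)·(15/2) = 19/3.

19/3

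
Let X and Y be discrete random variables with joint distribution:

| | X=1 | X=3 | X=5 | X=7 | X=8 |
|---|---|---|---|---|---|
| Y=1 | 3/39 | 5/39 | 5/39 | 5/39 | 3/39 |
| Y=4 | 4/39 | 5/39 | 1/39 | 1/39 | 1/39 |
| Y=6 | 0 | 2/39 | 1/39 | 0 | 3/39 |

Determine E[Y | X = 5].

15/7

P(X = 5) = 7/39.
Σ Y·P over the event = 1·(5/39) + 4·(1/39) + 6·(1/39) = 5/13.
E[Y | X = 5] = (5/13) / (7/39) = 15/7.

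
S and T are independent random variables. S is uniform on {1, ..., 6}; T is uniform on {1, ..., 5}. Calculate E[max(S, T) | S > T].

P(S > T) = 1/2.
Summing max(S,T)·P(x,y) over outcomes with S > T gives 7/3.
E[max(S, T) | S > T] = (7/3) / (1/2) = 14/3.

14/3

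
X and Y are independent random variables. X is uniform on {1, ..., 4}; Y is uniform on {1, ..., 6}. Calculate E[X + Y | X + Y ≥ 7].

Outcomes with X + Y ≥ 7: (1,6), (2,5), (2,6), (3,4), (3,5), (3,6), (4,3), (4,4), (4,5), (4,6), each with probability 1/24.
E[X + Y | X + Y ≥ 7] = (7 + 7 + 8 + 7 + 8 + 9 + 7 + 8 + 9 + 10) / 10 = 8.

8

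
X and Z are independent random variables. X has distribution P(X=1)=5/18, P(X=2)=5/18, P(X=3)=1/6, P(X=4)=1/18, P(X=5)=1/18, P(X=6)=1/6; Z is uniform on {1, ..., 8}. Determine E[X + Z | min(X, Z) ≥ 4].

P(min(X, Z) ≥ 4) = 25/144.
Summing (X+Z)·P(x,y) over outcomes with min(X, Z) ≥ 4 gives 95/48.
E[X + Z | min(X, Z) ≥ 4] = (95/48) / (25/144) = 57/5.

57/5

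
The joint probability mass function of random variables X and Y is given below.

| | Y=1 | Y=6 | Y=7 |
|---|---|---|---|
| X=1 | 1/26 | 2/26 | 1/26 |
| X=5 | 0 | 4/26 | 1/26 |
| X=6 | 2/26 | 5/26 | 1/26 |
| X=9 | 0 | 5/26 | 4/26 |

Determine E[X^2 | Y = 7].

P(Y = 7) = 7/26.
Σ X^2·P over the event = 1·(1/26) + 25·(1/26) + 36·(1/26) + 81·(4/26) = 193/13.
E[X^2 | Y = 7] = (193/13) / (7/26) = 386/7.

386/7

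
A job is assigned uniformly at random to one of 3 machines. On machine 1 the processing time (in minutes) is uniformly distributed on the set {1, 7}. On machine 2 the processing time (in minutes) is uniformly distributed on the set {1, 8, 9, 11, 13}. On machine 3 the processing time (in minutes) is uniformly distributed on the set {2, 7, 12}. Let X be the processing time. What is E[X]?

E[X | machine 1] = (1+7)/2 = 4.
E[X | machine 2] = (1+8+9+11+13)/5 = 42/5.
E[X | machine 3] = (2+7+12)/3 = 7.
By the law of total expectation,
E[X] = (1/3)·(4) + (1/3)·(42/5) + (1/3)·(7) = 97/15.

97/15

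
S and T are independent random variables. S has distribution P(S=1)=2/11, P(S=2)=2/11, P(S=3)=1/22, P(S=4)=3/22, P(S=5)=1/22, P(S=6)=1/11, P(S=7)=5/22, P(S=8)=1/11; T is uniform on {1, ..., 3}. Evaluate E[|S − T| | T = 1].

P(T = 1) = 1/3.
Summing |S−T|·P(x,y) over outcomes with T = 1 gives 73/66.
E[|S − T| | T = 1] = (73/66) / (1/3) = 73/22.

73/22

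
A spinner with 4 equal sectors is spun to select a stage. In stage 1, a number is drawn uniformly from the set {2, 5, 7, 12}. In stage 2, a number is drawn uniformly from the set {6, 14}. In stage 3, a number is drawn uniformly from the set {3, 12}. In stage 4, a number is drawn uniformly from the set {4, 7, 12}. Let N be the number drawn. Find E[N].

E[N | stage 1] = (2+5+7+12)/4 = 13/2.
E[N | stage 2] = (6+14)/2 = 10.
E[N | stage 3] = (3+12)/2 = 15/2.
E[N | stage 4] = (4+7+12)/3 = 23/3.
E[N] = (1/4)·(13/2) + (1/4)·(10) + (1/4)·(15/2) + (1/4)·(23/3) = 95/12.

95/12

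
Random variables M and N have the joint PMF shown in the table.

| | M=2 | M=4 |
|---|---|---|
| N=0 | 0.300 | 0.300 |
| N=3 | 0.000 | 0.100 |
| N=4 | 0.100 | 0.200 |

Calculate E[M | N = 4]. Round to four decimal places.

P(N = 4) = 0.300.
Summing M·P(M=x,N=y) over the conditioning event gives 1.000.
E[M | N = 4] = (1.000) / (0.300) = 3.3333.

3.3333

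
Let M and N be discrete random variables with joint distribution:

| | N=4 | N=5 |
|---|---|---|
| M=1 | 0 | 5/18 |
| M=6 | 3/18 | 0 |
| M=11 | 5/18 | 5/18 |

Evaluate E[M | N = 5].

6

P(N = 5) = 5/9.
Σ M·P over the event = 1·(5/18) + 11·(5/18) = 10/3.
E[M | N = 5] = (10/3) / (5/9) = 6.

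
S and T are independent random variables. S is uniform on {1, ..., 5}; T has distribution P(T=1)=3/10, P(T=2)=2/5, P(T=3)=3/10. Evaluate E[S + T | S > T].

57/10

P(S > T) = 3/5.
Summing (S+T)·P(x,y) over outcomes with S > T gives 171/50.
E[S + T | S > T] = (171/50) / (3/5) = 57/10.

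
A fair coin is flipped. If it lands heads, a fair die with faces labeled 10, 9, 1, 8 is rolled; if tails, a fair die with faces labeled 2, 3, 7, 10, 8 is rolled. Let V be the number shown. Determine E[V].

E[V | heads] = (10+9+1+8)/4 = 7.
E[V | tails] = (2+3+7+10+8)/5 = 6.
E[V] = (1/2)·(7) + (1/2)·(6) = 13/2.

13/2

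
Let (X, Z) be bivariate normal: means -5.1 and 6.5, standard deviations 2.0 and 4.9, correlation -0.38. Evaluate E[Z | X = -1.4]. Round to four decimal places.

3.0553

The regression of Z on X has slope ρ·σ_Z/σ_X and passes through (μ_X, μ_Z).
E[Z | X=-1.4] = 6.5 + (-0.38)·(4.9/2.0)·(-1.4 − (-5.1)) = 6.5 + (-0.931)·(3.7) = 3.0553.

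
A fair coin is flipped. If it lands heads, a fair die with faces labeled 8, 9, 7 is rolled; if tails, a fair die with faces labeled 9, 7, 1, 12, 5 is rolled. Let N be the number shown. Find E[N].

E[N | heads] = (8+9+7)/3 = 8.
E[N | tails] = (9+7+1+12+5)/5 = 34/5.
By the law of total expectation,
E[N] = (1/2)·(8) + (1/2)·(34/5) = 37/5.

37/5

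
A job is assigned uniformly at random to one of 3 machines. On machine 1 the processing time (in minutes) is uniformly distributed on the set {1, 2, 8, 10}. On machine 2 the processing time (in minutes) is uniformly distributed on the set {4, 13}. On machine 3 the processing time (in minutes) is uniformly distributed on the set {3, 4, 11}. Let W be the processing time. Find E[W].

E[W | machine 1] = (1+2+8+10)/4 = 21/4.
E[W | machine 2] = (4+13)/2 = 17/2.
E[W | machine 3] = (3+4+11)/3 = 6.
By the law of total expectation,
E[W] = (1/3)·(21/4) + (1/3)·(17/2) + (1/3)·(6) = 79/12.

79/12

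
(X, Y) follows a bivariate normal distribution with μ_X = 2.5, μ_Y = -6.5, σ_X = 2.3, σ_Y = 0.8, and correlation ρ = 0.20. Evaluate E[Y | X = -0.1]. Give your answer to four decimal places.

-6.6809

For a bivariate normal, E[Y | X=x] = μ_Y + ρ·(σ_Y/σ_X)·(x − μ_X).
E[Y | X=-0.1] = -6.5 + (0.20)·(0.8/2.3)·(-0.1 − (2.5)) = -6.5 + (0.069565)·(-2.6) = -6.6809.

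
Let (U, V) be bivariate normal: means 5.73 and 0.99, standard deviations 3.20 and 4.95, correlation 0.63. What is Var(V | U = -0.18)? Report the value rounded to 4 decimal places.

The conditional variance in a bivariate normal is σ_V²(1 − ρ²), independent of x.
Var(V | U=-0.18) = (4.95)²·(1 − (0.63)²) = 24.5025·0.6031 = 14.7775.

14.7775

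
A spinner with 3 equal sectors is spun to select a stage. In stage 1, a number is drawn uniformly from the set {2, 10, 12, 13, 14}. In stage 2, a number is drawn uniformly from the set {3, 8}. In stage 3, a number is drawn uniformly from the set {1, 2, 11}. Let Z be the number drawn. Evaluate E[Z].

611/90

E[Z | stage 1] = (2+10+12+13+14)/5 = 51/5.
E[Z | stage 2] = (3+8)/2 = 11/2.
E[Z | stage 3] = (1+2+11)/3 = 14/3.
By the law of total expectation,
E[Z] = (1/3)·(51/5) + (1/3)·(11/2) + (1/3)·(14/3) = 611/90.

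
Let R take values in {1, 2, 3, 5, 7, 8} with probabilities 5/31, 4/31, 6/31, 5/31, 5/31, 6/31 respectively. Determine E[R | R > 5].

83/11

P(R > 5) = 11/31.
Σ over the event: 7·5/31 + 8·6/31 = 83/31.
E[R | R > 5] = (83/31) / (11/31) = 83/11.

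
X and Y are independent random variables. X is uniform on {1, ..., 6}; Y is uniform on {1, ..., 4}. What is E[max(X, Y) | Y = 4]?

9/2

Outcomes with Y = 4: (1,4), (2,4), (3,4), (4,4), (5,4), (6,4), each with probability 1/24.
E[max(X, Y) | Y = 4] = (4 + 4 + 4 + 4 + 5 + 6) / 6 = 9/2.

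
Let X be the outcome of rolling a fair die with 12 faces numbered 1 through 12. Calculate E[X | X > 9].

Given X > 9, X is equally likely to be any of {10, 11, 12}.
E[X | X > 9] = (10 + 11 + 12) / 3 = 11.

11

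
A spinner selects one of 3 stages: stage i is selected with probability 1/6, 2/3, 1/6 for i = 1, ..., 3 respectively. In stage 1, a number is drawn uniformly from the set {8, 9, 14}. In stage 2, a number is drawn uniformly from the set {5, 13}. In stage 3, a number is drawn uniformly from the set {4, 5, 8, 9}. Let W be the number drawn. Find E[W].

E[W | stage 1] = (8+9+14)/3 = 31/3.
E[W | stage 2] = (5+13)/2 = 9.
E[W | stage 3] = (4+5+8+9)/4 = 13/2.
By the law of total expectation,
E[W] = (1/6)·(31/3) + (2/3)·(9) + (1/6)·(13/2) = 317/36.

317/36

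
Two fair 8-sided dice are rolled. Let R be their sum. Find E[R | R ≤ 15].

80/9

P(R ≤ 15) = 63/64.
E[R | R ≤ 15] = (35/4) / (63/64) = 80/9.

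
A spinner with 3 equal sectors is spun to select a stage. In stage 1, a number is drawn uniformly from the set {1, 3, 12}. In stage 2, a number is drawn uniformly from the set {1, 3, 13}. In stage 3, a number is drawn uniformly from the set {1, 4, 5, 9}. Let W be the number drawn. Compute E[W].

E[W | stage 1] = (1+3+12)/3 = 16/3.
E[W | stage 2] = (1+3+13)/3 = 17/3.
E[W | stage 3] = (1+4+5+9)/4 = 19/4.
E[W] = (1/3)·(16/3) + (1/3)·(17/3) + (1/3)·(19/4) = 21/4.

21/4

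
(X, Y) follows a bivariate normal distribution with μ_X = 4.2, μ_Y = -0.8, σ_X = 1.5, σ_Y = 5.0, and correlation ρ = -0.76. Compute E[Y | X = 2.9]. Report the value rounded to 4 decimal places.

2.4933

The regression of Y on X has slope ρ·σ_Y/σ_X and passes through (μ_X, μ_Y).
E[Y | X=2.9] = -0.8 + (-0.76)·(5.0/1.5)·(2.9 − (4.2)) = -0.8 + (-2.5333)·(-1.3) = 2.4933.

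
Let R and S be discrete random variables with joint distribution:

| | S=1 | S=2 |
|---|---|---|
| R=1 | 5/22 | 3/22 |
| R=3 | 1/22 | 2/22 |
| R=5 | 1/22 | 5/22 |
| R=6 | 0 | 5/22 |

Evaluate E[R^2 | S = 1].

39/7

P(S = 1) = 7/22.
Σ R^2·P over the event = 1·(5/22) + 9·(1/22) + 25·(1/22) = 39/22.
E[R^2 | S = 1] = (39/22) / (7/22) = 39/7.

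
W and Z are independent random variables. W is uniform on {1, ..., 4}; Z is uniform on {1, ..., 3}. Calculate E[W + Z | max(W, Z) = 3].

24/5

P(max(W, Z) = 3) = 5/12.
Summing (W+Z)·P(x,y) over outcomes with max(W, Z) = 3 gives 2.
E[W + Z | max(W, Z) = 3] = (2) / (5/12) = 24/5.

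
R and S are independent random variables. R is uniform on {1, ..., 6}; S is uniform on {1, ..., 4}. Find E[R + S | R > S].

47/7

P(R > S) = 7/12.
Summing (R+S)·P(x,y) over outcomes with R > S gives 47/12.
E[R + S | R > S] = (47/12) / (7/12) = 47/7.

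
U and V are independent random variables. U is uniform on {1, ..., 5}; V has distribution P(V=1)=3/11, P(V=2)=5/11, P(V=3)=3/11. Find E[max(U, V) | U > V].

43/11

P(U > V) = 3/5.
Summing max(U,V)·P(x,y) over outcomes with U > V gives 129/55.
E[max(U, V) | U > V] = (129/55) / (3/5) = 43/11.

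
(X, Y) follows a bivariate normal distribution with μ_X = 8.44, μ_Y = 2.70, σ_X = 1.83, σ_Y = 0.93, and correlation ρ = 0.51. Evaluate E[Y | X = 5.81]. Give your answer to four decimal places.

The regression of Y on X has slope ρ·σ_Y/σ_X and passes through (μ_X, μ_Y).
E[Y | X=5.81] = 2.70 + (0.51)·(0.93/1.83)·(5.81 − (8.44)) = 2.70 + (0.25918)·(-2.63) = 2.0184.

2.0184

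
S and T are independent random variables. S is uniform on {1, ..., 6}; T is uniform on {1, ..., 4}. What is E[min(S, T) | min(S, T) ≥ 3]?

27/8

Outcomes with min(S, T) ≥ 3: (3,3), (3,4), (4,3), (4,4), (5,3), (5,4), (6,3), (6,4), each with probability 1/24.
E[min(S, T) | min(S, T) ≥ 3] = (3 + 3 + 3 + 4 + 3 + 4 + 3 + 4) / 8 = 27/8.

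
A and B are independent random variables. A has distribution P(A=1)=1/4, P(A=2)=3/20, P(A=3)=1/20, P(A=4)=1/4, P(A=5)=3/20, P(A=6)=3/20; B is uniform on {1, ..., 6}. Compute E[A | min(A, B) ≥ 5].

P(min(A, B) ≥ 5) = 1/10.
Summing A·P(x,y) over outcomes with min(A, B) ≥ 5 gives 11/20.
E[A | min(A, B) ≥ 5] = (11/20) / (1/10) = 11/2.

11/2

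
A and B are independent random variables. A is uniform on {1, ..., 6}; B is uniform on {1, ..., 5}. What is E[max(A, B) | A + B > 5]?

49/10

P(A + B > 5) = 2/3.
Summing max(A,B)·P(x,y) over outcomes with A + B > 5 gives 49/15.
E[max(A, B) | A + B > 5] = (49/15) / (2/3) = 49/10.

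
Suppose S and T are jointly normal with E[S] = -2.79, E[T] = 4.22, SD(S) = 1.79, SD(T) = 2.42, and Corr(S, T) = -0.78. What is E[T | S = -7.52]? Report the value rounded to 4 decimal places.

9.2079

The regression of T on S has slope ρ·σ_T/σ_S and passes through (μ_S, μ_T).
E[T | S=-7.52] = 4.22 + (-0.78)·(2.42/1.79)·(-7.52 − (-2.79)) = 4.22 + (-1.05453)·(-4.73) = 9.2079.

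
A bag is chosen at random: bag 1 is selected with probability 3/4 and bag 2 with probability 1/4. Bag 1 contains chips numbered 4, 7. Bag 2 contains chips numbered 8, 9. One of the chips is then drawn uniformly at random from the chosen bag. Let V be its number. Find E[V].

E[V | bag 1] = (4+7)/2 = 11/2.
E[V | bag 2] = (8+9)/2 = 17/2.
E[V] = (3/4)·(11/2) + (1/4)·(17/2) = 25/4.

25/4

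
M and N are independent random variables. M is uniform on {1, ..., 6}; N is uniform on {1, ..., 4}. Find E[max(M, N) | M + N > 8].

Outcomes with M + N > 8: (5,4), (6,3), (6,4), each with probability 1/24.
E[max(M, N) | M + N > 8] = (5 + 6 + 6) / 3 = 17/3.

17/3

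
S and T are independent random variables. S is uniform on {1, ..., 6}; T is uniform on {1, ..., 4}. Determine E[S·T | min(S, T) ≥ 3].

Outcomes with min(S, T) ≥ 3: (3,3), (3,4), (4,3), (4,4), (5,3), (5,4), (6,3), (6,4), each with probability 1/24.
E[S·T | min(S, T) ≥ 3] = (9 + 12 + 12 + 16 + 15 + 20 + 18 + 24) / 8 = 63/4.

63/4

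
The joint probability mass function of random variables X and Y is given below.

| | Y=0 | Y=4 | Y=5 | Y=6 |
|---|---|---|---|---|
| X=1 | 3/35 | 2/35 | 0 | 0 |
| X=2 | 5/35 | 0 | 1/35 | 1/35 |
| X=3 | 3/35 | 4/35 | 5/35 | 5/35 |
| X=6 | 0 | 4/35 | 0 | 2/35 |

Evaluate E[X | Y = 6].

29/8

P(Y = 6) = 8/35.
Σ X·P over the event = 2·(1/35) + 3·(5/35) + 6·(2/35) = 29/35.
E[X | Y = 6] = (29/35) / (8/35) = 29/8.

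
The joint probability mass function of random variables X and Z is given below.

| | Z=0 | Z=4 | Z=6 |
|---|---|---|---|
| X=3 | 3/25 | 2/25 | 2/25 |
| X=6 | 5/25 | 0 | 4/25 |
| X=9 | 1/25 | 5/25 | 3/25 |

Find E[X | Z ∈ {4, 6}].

P(Z ∈ {4, 6}) = 16/25.
Σ X·P over the event = 3·(2/25) + 3·(2/25) + 6·(4/25) + 9·(5/25) + 9·(3/25) = 108/25.
E[X | Z ∈ {4, 6}] = (108/25) / (16/25) = 27/4.

27/4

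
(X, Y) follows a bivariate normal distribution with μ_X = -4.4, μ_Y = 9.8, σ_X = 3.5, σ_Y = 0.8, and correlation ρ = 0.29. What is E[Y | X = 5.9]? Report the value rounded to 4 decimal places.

10.4827

For a bivariate normal, E[Y | X=x] = μ_Y + ρ·(σ_Y/σ_X)·(x − μ_X).
E[Y | X=5.9] = 9.8 + (0.29)·(0.8/3.5)·(5.9 − (-4.4)) = 9.8 + (0.066286)·(10.3) = 10.4827.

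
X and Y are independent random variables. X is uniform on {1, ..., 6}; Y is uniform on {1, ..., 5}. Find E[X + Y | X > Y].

7

P(X > Y) = 1/2.
Summing (X+Y)·P(x,y) over outcomes with X > Y gives 7/2.
E[X + Y | X > Y] = (7/2) / (1/2) = 7.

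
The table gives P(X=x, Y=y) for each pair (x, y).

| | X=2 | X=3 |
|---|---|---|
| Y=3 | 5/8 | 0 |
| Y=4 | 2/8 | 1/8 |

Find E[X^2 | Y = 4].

17/3

P(Y = 4) = 3/8.
Σ X^2·P over the event = 4·(2/8) + 9·(1/8) = 17/8.
E[X^2 | Y = 4] = (17/8) / (3/8) = 17/3.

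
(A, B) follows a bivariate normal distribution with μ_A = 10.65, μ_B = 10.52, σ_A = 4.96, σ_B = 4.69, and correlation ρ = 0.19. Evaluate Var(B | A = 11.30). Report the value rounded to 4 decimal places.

21.2020

For a bivariate normal, Var(B | A=x) = σ_B²(1 − ρ²).
Var(B | A=11.30) = (4.69)²·(1 − (0.19)²) = 21.9961·0.9639 = 21.2020.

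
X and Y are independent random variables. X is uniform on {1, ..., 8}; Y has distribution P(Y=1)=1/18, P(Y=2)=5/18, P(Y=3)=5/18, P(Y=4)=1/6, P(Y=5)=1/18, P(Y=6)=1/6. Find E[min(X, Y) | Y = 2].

15/8

P(Y = 2) = 5/18.
Summing min(X,Y)·P(x,y) over outcomes with Y = 2 gives 25/48.
E[min(X, Y) | Y = 2] = (25/48) / (5/18) = 15/8.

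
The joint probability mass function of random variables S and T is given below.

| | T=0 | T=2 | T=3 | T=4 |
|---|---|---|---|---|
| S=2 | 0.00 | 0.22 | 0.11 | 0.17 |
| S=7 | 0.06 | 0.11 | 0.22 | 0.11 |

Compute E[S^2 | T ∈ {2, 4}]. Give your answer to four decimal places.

20.2295

P(T ∈ {2, 4}) = 0.61.
Σ S^2·P over the event = 4·(0.22) + 4·(0.17) + 49·(0.11) + 49·(0.11) = 12.34.
E[S^2 | T ∈ {2, 4}] = (12.34) / (0.61) = 20.2295.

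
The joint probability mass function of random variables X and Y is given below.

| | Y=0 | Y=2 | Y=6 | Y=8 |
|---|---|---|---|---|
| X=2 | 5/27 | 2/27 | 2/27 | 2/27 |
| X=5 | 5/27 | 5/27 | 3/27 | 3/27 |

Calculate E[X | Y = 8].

P(Y = 8) = 5/27.
Σ X·P over the event = 2·(2/27) + 5·(3/27) = 19/27.
E[X | Y = 8] = (19/27) / (5/27) = 19/5.

19/5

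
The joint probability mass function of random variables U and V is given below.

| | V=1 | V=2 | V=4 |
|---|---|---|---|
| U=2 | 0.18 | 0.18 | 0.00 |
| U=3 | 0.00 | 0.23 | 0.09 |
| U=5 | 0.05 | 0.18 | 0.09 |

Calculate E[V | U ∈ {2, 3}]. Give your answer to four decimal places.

P(U ∈ {2, 3}) = 0.68.
Σ V·P over the event = 1·(0.18) + 2·(0.18) + 2·(0.23) + 4·(0.09) = 1.36.
E[V | U ∈ {2, 3}] = (1.36) / (0.68) = 2.0000.

2.0000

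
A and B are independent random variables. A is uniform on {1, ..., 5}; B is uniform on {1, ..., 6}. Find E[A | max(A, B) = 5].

35/9

Outcomes with max(A, B) = 5: (1,5), (2,5), (3,5), (4,5), (5,1), (5,2), (5,3), (5,4), (5,5), each with probability 1/30.
E[A | max(A, B) = 5] = (1 + 2 + 3 + 4 + 5 + 5 + 5 + 5 + 5) / 9 = 35/9.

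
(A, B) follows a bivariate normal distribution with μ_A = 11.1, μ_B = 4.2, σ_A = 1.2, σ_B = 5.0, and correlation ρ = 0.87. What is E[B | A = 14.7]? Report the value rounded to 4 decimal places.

17.2500

E[B | A=x] = μ_B + ρ(σ_B/σ_A)(x − μ_A) for jointly normal variables.
E[B | A=14.7] = 4.2 + (0.87)·(5.0/1.2)·(14.7 − (11.1)) = 4.2 + (3.625)·(3.6) = 17.2500.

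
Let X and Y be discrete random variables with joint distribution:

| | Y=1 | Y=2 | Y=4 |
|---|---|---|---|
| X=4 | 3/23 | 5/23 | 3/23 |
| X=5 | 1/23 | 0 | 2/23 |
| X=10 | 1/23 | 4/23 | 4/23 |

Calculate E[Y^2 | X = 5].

P(X = 5) = 3/23.
Σ Y^2·P over the event = 1·(1/23) + 16·(2/23) = 33/23.
E[Y^2 | X = 5] = (33/23) / (3/23) = 11.

11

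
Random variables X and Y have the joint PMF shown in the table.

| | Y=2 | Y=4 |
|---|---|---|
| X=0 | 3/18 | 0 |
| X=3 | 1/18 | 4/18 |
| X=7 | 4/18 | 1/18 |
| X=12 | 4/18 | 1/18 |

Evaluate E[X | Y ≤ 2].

79/12

P(Y ≤ 2) = 2/3.
Summing X·P(X=x,Y=y) over the conditioning event gives 79/18.
E[X | Y ≤ 2] = (79/18) / (2/3) = 79/12.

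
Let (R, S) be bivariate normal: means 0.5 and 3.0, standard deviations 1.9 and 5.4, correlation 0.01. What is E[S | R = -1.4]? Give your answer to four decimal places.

For a bivariate normal, E[S | R=x] = μ_S + ρ·(σ_S/σ_R)·(x − μ_R).
E[S | R=-1.4] = 3.0 + (0.01)·(5.4/1.9)·(-1.4 − (0.5)) = 3.0 + (0.028421)·(-1.9) = 2.9460.

2.9460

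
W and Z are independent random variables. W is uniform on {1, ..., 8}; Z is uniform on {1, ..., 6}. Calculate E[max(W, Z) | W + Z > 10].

P(W + Z > 10) = 5/24.
Summing max(W,Z)·P(x,y) over outcomes with W + Z > 10 gives 71/48.
E[max(W, Z) | W + Z > 10] = (71/48) / (5/24) = 71/10.

71/10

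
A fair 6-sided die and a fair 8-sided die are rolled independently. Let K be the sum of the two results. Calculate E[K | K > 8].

32/3

P(K > 8) = 7/16.
Σ over the event: 9·1/8 + 10·5/48 + 11·1/12 + 12·1/16 + 13·1/24 + 14·1/48 = 14/3.
E[K | K > 8] = (14/3) / (7/16) = 32/3.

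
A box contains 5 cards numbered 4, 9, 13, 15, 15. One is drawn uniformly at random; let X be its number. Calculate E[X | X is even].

P(X is even) = 1/5.
Σ over the event: 4·1/5 = 4/5.
E[X | X is even] = (4/5) / (1/5) = 4.

4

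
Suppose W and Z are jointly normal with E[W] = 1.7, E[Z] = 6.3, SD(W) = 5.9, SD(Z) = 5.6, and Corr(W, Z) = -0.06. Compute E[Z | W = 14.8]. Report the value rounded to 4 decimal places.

The regression of Z on W has slope ρ·σ_Z/σ_W and passes through (μ_W, μ_Z).
E[Z | W=14.8] = 6.3 + (-0.06)·(5.6/5.9)·(14.8 − (1.7)) = 6.3 + (-0.056949)·(13.1) = 5.5540.

5.5540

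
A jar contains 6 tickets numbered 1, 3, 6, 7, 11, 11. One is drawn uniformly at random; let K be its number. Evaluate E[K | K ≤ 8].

P(K ≤ 8) = 2/3.
Σ over the event: 1·1/6 + 3·1/6 + 6·1/6 + 7·1/6 = 17/6.
E[K | K ≤ 8] = (17/6) / (2/3) = 17/4.

17/4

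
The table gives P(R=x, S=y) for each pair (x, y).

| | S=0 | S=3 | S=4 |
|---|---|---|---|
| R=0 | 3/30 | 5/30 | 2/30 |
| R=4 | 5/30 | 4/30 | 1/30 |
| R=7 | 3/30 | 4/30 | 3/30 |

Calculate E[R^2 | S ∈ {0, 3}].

487/24

P(S ∈ {0, 3}) = 4/5.
Summing R^2·P(R=x,S=y) over the conditioning event gives 487/30.
E[R^2 | S ∈ {0, 3}] = (487/30) / (4/5) = 487/24.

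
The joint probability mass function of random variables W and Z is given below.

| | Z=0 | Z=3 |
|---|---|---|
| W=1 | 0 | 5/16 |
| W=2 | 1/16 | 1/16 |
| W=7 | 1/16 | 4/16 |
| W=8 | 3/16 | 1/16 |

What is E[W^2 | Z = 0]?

P(Z = 0) = 5/16.
Summing W^2·P(W=x,Z=y) over the conditioning event gives 245/16.
E[W^2 | Z = 0] = (245/16) / (5/16) = 49.

49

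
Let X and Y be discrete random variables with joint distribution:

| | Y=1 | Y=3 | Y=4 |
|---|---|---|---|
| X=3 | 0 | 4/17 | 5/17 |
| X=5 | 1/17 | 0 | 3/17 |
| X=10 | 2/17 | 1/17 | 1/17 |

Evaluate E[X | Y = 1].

P(Y = 1) = 3/17.
Σ X·P over the event = 5·(1/17) + 10·(2/17) = 25/17.
E[X | Y = 1] = (25/17) / (3/17) = 25/3.

25/3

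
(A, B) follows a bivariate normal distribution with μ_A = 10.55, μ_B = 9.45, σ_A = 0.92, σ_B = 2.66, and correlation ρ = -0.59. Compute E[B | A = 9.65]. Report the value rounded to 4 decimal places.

10.9853

E[B | A=x] = μ_B + ρ(σ_B/σ_A)(x − μ_A) for jointly normal variables.
E[B | A=9.65] = 9.45 + (-0.59)·(2.66/0.92)·(9.65 − (10.55)) = 9.45 + (-1.7059)·(-0.9) = 10.9853.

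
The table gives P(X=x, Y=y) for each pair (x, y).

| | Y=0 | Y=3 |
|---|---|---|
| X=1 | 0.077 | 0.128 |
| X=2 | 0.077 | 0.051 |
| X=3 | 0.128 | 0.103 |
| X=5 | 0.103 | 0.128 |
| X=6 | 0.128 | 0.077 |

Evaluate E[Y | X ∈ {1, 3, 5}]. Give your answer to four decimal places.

P(X ∈ {1, 3, 5}) = 0.667.
Summing Y·P(X=x,Y=y) over the conditioning event gives 1.077.
E[Y | X ∈ {1, 3, 5}] = (1.077) / (0.667) = 1.6147.

1.6147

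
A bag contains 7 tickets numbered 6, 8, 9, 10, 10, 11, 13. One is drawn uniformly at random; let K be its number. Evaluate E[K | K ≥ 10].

11

P(K ≥ 10) = 4/7.
Σ over the event: 10·2/7 + 11·1/7 + 13·1/7 = 44/7.
E[K | K ≥ 10] = (44/7) / (4/7) = 11.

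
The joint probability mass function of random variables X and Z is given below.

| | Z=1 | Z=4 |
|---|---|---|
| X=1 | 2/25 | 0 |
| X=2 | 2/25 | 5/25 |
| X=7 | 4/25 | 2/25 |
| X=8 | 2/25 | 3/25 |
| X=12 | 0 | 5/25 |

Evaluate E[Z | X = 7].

2

P(X = 7) = 6/25.
Σ Z·P over the event = 1·(4/25) + 4·(2/25) = 12/25.
E[Z | X = 7] = (12/25) / (6/25) = 2.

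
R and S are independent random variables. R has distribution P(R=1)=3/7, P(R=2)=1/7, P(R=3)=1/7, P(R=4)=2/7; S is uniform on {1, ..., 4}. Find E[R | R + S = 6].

13/4

P(R + S = 6) = 1/7.
Summing R·P(x,y) over outcomes with R + S = 6 gives 13/28.
E[R | R + S = 6] = (13/28) / (1/7) = 13/4.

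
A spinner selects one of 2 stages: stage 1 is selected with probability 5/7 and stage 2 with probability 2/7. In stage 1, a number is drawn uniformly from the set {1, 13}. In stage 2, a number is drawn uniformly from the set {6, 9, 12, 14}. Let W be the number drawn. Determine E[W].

E[W | stage 1] = (1+13)/2 = 7.
E[W | stage 2] = (6+9+12+14)/4 = 41/4.
E[W] = (5/7)·(7) + (2/7)·(41/4) = 111/14.

111/14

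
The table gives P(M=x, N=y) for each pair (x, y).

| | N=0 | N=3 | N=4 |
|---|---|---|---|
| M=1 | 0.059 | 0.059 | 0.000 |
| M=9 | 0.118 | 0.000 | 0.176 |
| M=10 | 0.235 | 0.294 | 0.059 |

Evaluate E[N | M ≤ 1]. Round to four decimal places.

1.5000

P(M ≤ 1) = 0.118.
Σ N·P over the event = 0·(0.059) + 3·(0.059) = 0.177.
E[N | M ≤ 1] = (0.177) / (0.118) = 1.5000.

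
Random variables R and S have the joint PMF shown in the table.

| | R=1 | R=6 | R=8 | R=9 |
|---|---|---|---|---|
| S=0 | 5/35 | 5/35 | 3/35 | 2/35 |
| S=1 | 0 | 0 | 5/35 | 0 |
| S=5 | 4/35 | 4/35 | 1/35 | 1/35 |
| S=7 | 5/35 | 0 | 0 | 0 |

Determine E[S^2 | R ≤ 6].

P(R ≤ 6) = 23/35.
Σ S^2·P over the event = 0·(5/35) + 25·(4/35) + 49·(5/35) + 0·(5/35) + 25·(4/35) = 89/7.
E[S^2 | R ≤ 6] = (89/7) / (23/35) = 445/23.

445/23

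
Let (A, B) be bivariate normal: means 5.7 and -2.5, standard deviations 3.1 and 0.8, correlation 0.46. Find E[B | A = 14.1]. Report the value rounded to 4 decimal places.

For a bivariate normal, E[B | A=x] = μ_B + ρ·(σ_B/σ_A)·(x − μ_A).
E[B | A=14.1] = -2.5 + (0.46)·(0.8/3.1)·(14.1 − (5.7)) = -2.5 + (0.11871)·(8.4) = -1.5028.

-1.5028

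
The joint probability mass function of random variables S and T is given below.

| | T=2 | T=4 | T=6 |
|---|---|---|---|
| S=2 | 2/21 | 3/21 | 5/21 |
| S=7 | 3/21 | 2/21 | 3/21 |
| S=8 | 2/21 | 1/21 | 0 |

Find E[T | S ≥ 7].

P(S ≥ 7) = 11/21.
Summing T·P(S=x,T=y) over the conditioning event gives 40/21.
E[T | S ≥ 7] = (40/21) / (11/21) = 40/11.

40/11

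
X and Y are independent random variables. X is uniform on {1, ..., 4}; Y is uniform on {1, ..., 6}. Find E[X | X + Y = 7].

5/2

Outcomes with X + Y = 7: (1,6), (2,5), (3,4), (4,3), each with probability 1/24.
E[X | X + Y = 7] = (1 + 2 + 3 + 4) / 4 = 5/2.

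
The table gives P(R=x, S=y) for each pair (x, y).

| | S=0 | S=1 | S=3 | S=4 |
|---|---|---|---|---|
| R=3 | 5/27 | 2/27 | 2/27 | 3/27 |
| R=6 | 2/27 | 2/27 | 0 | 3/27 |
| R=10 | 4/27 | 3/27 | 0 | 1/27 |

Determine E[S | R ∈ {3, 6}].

34/19

P(R ∈ {3, 6}) = 19/27.
Σ S·P over the event = 0·(5/27) + 1·(2/27) + 3·(2/27) + 4·(3/27) + 0·(2/27) + 1·(2/27) + 4·(3/27) = 34/27.
E[S | R ∈ {3, 6}] = (34/27) / (19/27) = 34/19.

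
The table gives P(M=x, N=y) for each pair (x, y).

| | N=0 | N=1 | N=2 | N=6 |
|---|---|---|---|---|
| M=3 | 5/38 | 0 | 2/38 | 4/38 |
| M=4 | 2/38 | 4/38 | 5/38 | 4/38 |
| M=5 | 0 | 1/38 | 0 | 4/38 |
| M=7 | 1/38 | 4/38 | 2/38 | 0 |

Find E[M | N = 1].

49/9

P(N = 1) = 9/38.
Σ M·P over the event = 4·(4/38) + 5·(1/38) + 7·(4/38) = 49/38.
E[M | N = 1] = (49/38) / (9/38) = 49/9.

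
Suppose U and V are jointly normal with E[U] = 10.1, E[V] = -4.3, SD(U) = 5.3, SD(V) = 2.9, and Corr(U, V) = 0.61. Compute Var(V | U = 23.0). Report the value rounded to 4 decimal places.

Var(V | U=x) = (1 − ρ²)·σ_V².
Var(V | U=23.0) = (2.9)²·(1 − (0.61)²) = 8.41·0.6279 = 5.2806.

5.2806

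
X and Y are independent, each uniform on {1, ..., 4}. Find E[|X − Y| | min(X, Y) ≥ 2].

P(min(X, Y) ≥ 2) = 9/16.
Summing |X−Y|·P(x,y) over outcomes with min(X, Y) ≥ 2 gives 1/2.
E[|X − Y| | min(X, Y) ≥ 2] = (1/2) / (9/16) = 8/9.

8/9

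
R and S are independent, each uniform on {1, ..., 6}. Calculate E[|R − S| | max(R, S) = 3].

6/5

Outcomes with max(R, S) = 3: (1,3), (2,3), (3,1), (3,2), (3,3), each with probability 1/36.
E[|R − S| | max(R, S) = 3] = (2 + 1 + 2 + 1 + 0) / 5 = 6/5.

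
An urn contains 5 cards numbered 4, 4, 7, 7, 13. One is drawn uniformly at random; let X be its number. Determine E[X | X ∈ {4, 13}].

7

P(X ∈ {4, 13}) = 3/5.
Σ over the event: 4·2/5 + 13·1/5 = 21/5.
E[X | X ∈ {4, 13}] = (21/5) / (3/5) = 7.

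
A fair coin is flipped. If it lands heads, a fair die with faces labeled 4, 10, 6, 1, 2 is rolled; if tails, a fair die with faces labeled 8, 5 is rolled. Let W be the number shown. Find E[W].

E[W | heads] = (4+10+6+1+2)/5 = 23/5.
E[W | tails] = (8+5)/2 = 13/2.
E[W] = (1/2)·(23/5) + (1/2)·(13/2) = 111/20.

111/20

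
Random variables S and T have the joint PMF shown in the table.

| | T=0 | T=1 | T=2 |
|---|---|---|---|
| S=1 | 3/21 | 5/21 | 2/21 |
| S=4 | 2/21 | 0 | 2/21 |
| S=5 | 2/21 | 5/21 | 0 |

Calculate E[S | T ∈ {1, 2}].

20/7

P(T ∈ {1, 2}) = 2/3.
Σ S·P over the event = 1·(5/21) + 1·(2/21) + 4·(2/21) + 5·(5/21) = 40/21.
E[S | T ∈ {1, 2}] = (40/21) / (2/3) = 20/7.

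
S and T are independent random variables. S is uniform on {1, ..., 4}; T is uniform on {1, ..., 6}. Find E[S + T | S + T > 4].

62/9

P(S + T > 4) = 3/4.
Summing (S+T)·P(x,y) over outcomes with S + T > 4 gives 31/6.
E[S + T | S + T > 4] = (31/6) / (3/4) = 62/9.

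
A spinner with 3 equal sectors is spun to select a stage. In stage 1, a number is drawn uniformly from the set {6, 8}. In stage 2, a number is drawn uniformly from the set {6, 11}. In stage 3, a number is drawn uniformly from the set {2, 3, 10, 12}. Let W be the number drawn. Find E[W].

89/12

E[W | stage 1] = (6+8)/2 = 7.
E[W | stage 2] = (6+11)/2 = 17/2.
E[W | stage 3] = (2+3+10+12)/4 = 27/4.
By the law of total expectation,
E[W] = (1/3)·(7) + (1/3)·(17/2) + (1/3)·(27/4) = 89/12.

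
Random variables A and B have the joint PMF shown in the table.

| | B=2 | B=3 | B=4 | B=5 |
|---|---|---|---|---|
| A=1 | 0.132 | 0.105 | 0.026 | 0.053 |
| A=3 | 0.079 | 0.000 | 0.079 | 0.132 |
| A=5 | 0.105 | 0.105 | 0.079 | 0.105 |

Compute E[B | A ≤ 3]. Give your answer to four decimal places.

3.4356

P(A ≤ 3) = 0.606.
Σ B·P over the event = 2·(0.132) + 3·(0.105) + 4·(0.026) + 5·(0.053) + 2·(0.079) + 4·(0.079) + 5·(0.132) = 2.082.
E[B | A ≤ 3] = (2.082) / (0.606) = 3.4356.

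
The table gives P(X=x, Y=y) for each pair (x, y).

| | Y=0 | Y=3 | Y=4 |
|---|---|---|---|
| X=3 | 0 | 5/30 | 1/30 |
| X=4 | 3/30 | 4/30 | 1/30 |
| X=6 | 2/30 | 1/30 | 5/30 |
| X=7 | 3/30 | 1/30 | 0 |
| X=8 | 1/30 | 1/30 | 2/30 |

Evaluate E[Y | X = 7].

3/4

P(X = 7) = 2/15.
Σ Y·P over the event = 0·(3/30) + 3·(1/30) = 1/10.
E[Y | X = 7] = (1/10) / (2/15) = 3/4.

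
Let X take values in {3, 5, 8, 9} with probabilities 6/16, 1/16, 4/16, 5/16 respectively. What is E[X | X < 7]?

P(X < 7) = 7/16.
Σ over the event: 3·3/8 + 5·1/16 = 23/16.
E[X | X < 7] = (23/16) / (7/16) = 23/7.

23/7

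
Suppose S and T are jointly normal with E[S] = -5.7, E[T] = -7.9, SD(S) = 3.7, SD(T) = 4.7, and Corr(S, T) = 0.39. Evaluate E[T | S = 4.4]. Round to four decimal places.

-2.8964

E[T | S=x] = μ_T + ρ(σ_T/σ_S)(x − μ_S) for jointly normal variables.
E[T | S=4.4] = -7.9 + (0.39)·(4.7/3.7)·(4.4 − (-5.7)) = -7.9 + (0.49541)·(10.1) = -2.8964.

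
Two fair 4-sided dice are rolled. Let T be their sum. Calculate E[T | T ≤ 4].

P(T ≤ 4) = 3/8.
Σ over the event: 2·1/16 + 3·1/8 + 4·3/16 = 5/4.
E[T | T ≤ 4] = (5/4) / (3/8) = 10/3.

10/3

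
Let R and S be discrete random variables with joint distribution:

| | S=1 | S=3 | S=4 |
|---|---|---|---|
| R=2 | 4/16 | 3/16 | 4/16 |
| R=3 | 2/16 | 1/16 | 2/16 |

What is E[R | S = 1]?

P(S = 1) = 3/8.
Σ R·P over the event = 2·(4/16) + 3·(2/16) = 7/8.
E[R | S = 1] = (7/8) / (3/8) = 7/3.

7/3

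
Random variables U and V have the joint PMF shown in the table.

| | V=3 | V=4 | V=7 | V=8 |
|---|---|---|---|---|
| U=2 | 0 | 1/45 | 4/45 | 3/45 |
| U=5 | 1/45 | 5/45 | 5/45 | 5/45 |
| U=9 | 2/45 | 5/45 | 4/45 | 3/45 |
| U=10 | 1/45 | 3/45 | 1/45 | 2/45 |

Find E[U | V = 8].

6

P(V = 8) = 13/45.
Summing U·P(U=x,V=y) over the conditioning event gives 26/15.
E[U | V = 8] = (26/15) / (13/45) = 6.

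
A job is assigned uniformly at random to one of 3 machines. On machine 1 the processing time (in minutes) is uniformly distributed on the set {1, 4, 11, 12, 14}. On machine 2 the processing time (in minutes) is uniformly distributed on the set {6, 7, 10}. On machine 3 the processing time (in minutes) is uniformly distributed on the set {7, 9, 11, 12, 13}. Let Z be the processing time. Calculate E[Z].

397/45

E[Z | machine 1] = (1+4+11+12+14)/5 = 42/5.
E[Z | machine 2] = (6+7+10)/3 = 23/3.
E[Z | machine 3] = (7+9+11+12+13)/5 = 52/5.
E[Z] = (1/3)·(42/5) + (1/3)·(23/3) + (1/3)·(52/5) = 397/45.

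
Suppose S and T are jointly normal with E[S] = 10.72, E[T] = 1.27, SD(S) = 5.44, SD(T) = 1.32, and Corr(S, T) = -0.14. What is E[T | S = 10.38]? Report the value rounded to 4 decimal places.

For a bivariate normal, E[T | S=x] = μ_T + ρ·(σ_T/σ_S)·(x − μ_S).
E[T | S=10.38] = 1.27 + (-0.14)·(1.32/5.44)·(10.38 − (10.72)) = 1.27 + (-0.033971)·(-0.34) = 1.2816.

1.2816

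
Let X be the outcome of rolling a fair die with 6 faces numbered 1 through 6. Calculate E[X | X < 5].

5/2

Given X < 5, X is equally likely to be any of {1, 2, 3, 4}.
E[X | X < 5] = (1 + 2 + 3 + 4) / 4 = 5/2.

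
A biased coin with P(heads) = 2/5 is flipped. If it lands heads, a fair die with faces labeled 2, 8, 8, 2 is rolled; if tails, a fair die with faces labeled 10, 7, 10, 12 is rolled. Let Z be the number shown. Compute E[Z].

E[Z | heads] = (2+8+8+2)/4 = 5.
E[Z | tails] = (10+7+10+12)/4 = 39/4.
E[Z] = (2/5)·(5) + (3/5)·(39/4) = 157/20.

157/20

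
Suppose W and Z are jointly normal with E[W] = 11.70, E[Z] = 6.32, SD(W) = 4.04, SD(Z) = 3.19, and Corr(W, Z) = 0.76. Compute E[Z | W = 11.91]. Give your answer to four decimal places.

6.4460

For a bivariate normal, E[Z | W=x] = μ_Z + ρ·(σ_Z/σ_W)·(x − μ_W).
E[Z | W=11.91] = 6.32 + (0.76)·(3.19/4.04)·(11.91 − (11.70)) = 6.32 + (0.6001)·(0.21) = 6.4460.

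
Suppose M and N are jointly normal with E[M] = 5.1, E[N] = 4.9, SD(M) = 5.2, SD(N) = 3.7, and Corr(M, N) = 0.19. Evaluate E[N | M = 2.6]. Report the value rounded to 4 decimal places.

For a bivariate normal, E[N | M=x] = μ_N + ρ·(σ_N/σ_M)·(x − μ_M).
E[N | M=2.6] = 4.9 + (0.19)·(3.7/5.2)·(2.6 − (5.1)) = 4.9 + (0.13519)·(-2.5) = 4.5620.

4.5620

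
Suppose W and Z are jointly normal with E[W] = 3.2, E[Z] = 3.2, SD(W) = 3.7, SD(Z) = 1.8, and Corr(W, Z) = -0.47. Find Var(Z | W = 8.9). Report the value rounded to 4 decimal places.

2.5243

Var(Z | W=x) = (1 − ρ²)·σ_Z².
Var(Z | W=8.9) = (1.8)²·(1 − (-0.47)²) = 3.24·0.7791 = 2.5243.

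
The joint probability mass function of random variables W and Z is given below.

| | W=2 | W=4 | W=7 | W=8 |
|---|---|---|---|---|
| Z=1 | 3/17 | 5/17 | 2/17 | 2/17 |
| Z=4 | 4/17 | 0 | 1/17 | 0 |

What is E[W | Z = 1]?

14/3

P(Z = 1) = 12/17.
Σ W·P over the event = 2·(3/17) + 4·(5/17) + 7·(2/17) + 8·(2/17) = 56/17.
E[W | Z = 1] = (56/17) / (12/17) = 14/3.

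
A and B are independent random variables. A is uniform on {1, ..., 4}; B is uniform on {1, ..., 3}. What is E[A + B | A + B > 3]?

46/9

P(A + B > 3) = 3/4.
Summing (A+B)·P(x,y) over outcomes with A + B > 3 gives 23/6.
E[A + B | A + B > 3] = (23/6) / (3/4) = 46/9.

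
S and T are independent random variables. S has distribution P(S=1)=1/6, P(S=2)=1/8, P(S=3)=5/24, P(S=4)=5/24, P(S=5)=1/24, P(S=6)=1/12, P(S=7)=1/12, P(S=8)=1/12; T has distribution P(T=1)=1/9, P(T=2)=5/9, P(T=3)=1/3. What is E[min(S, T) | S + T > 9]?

P(S + T > 9) = 11/108.
Summing min(S,T)·P(x,y) over outcomes with S + T > 9 gives 7/27.
E[min(S, T) | S + T > 9] = (7/27) / (11/108) = 28/11.

28/11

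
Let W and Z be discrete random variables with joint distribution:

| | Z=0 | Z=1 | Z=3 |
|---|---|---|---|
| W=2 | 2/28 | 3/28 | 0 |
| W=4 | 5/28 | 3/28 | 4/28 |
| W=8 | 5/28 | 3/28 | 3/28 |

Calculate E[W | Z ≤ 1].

106/21

P(Z ≤ 1) = 3/4.
Σ W·P over the event = 2·(2/28) + 2·(3/28) + 4·(5/28) + 4·(3/28) + 8·(5/28) + 8·(3/28) = 53/14.
E[W | Z ≤ 1] = (53/14) / (3/4) = 106/21.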